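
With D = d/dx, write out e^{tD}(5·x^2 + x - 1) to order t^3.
5 t^{2} + t \left(10 x + 1\right) + 5 x^{2} + x - 1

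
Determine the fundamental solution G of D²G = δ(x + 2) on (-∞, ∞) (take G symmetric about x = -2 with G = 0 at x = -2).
\frac{|x + 2|}{2}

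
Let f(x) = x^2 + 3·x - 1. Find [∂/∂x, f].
2 x + 3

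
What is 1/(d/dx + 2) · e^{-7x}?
- \frac{e^{- 7 x}}{5}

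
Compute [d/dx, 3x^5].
15 x^{4}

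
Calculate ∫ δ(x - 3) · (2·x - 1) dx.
5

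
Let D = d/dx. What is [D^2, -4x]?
-8D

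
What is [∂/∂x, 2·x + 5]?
2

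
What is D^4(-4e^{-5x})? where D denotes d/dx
- 2500 e^{- 5 x}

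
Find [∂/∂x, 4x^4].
16 x^{3}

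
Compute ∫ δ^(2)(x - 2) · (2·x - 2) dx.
0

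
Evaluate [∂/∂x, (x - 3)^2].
2 x - 6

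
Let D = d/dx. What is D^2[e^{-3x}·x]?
3 \left(3 x - 2\right) e^{- 3 x}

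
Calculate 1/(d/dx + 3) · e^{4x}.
\frac{e^{4 x}}{7}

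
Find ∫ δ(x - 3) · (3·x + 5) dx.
14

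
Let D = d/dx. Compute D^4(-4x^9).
- 12096 x^{5}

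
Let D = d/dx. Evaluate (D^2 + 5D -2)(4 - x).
2 x - 13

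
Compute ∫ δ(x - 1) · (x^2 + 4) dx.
5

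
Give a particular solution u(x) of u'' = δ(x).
\frac{|x|}{2}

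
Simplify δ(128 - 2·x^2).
\frac{\delta(x - 8) + \delta(x + 8)}{32}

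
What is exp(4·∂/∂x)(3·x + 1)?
3 x + 13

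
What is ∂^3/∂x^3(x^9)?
504 x^{6}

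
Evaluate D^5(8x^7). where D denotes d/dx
20160 x^{2}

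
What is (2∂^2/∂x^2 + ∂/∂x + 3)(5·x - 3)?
15 x - 4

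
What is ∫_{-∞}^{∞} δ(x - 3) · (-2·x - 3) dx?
-9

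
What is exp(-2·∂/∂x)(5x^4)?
5 x^{4} - 40 x^{3} + 120 x^{2} - 160 x + 80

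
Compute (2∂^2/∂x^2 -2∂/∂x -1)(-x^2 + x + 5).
x^{2} + 3 x - 11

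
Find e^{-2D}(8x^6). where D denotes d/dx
8 x^{6} - 96 x^{5} + 480 x^{4} - 1280 x^{3} + 1920 x^{2} - 1536 x + 512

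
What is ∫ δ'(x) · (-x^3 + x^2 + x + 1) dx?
-1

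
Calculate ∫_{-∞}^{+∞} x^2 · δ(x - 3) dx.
9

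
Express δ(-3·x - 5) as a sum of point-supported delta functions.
\frac{\delta(x + 5/3)}{3}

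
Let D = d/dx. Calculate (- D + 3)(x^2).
x \left(3 x - 2\right)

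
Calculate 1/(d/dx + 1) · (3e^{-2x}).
- 3 e^{- 2 x}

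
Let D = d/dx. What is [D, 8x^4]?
32 x^{3}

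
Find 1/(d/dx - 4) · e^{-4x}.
- \frac{e^{- 4 x}}{8}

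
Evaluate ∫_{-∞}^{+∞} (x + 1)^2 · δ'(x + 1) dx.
0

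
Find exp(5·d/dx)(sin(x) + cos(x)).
\sqrt{2} \sin{\left(x + \frac{\pi}{4} + 5 \right)}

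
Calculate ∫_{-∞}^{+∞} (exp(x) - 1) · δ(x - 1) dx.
-1 + e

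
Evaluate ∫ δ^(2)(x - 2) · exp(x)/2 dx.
\frac{e^{2}}{2}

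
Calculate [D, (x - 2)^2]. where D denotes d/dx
2 x - 4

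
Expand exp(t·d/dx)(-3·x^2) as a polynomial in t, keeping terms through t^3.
- 3 t^{2} - 6 t x - 3 x^{2}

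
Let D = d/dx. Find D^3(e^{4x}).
64 e^{4 x}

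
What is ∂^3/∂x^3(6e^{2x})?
48 e^{2 x}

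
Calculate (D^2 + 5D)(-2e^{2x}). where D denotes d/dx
- 28 e^{2 x}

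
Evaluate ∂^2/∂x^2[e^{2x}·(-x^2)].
\left(- 4 x^{2} - 8 x - 2\right) e^{2 x}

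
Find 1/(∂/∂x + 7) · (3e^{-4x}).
e^{- 4 x}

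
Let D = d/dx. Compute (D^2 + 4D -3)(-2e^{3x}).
- 36 e^{3 x}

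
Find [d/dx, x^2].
2 x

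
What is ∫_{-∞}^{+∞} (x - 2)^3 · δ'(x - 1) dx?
-3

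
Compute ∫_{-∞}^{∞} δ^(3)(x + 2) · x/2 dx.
0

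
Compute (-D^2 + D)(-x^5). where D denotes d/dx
5 x^{3} \left(4 - x\right)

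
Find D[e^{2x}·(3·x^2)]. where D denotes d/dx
6 x \left(x + 1\right) e^{2 x}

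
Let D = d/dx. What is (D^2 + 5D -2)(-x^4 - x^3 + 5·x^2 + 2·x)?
2 x^{4} - 18 x^{3} - 37 x^{2} + 40 x + 20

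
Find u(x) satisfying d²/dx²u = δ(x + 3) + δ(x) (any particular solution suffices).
\frac{|x + 3|}{2} + \frac{|x|}{2}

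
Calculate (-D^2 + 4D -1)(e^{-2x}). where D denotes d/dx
- 13 e^{- 2 x}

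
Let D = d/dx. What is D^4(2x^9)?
6048 x^{5}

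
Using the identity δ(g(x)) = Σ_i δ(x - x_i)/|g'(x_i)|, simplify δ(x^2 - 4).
\frac{\delta(x - 2) + \delta(x + 2)}{4}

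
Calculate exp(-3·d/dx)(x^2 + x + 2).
x^{2} - 5 x + 8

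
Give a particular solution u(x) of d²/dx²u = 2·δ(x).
|x|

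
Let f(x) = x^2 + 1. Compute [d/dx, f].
2 x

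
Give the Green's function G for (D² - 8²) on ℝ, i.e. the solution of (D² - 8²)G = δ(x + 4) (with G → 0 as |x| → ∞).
-\frac{e^{-8|x + 4|}}{16}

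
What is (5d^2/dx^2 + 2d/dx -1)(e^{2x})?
23 e^{2 x}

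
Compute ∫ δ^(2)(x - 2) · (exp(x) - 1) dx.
e^{2}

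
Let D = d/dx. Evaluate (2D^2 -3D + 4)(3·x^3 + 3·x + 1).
12 x^{3} - 27 x^{2} + 48 x - 5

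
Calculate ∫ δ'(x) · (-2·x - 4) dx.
2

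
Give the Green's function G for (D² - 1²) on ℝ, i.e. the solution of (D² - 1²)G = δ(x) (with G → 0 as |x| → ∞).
-\frac{e^{-|x|}}{2}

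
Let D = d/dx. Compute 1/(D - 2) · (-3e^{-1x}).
e^{- x}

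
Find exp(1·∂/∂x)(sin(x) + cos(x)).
\sqrt{2} \sin{\left(x + \frac{\pi}{4} + 1 \right)}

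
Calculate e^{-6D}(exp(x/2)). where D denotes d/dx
e^{\frac{x}{2} - 3}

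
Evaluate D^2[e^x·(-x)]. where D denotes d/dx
\left(- x - 2\right) e^{x}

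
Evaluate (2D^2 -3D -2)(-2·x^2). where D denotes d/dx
4 x^{2} + 12 x - 8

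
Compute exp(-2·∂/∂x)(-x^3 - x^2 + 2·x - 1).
- x^{3} + 5 x^{2} - 6 x - 1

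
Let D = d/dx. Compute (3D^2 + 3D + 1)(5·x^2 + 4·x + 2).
5 x^{2} + 34 x + 44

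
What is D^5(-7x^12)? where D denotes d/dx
- 665280 x^{7}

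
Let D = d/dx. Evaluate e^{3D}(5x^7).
5 x^{7} + 105 x^{6} + 945 x^{5} + 4725 x^{4} + 14175 x^{3} + 25515 x^{2} + 25515 x + 10935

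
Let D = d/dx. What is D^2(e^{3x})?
9 e^{3 x}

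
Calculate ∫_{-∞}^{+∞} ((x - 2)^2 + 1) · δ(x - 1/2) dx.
\frac{13}{4}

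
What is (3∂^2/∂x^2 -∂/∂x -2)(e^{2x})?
8 e^{2 x}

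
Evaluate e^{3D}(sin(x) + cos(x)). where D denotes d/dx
\sqrt{2} \sin{\left(x + \frac{\pi}{4} + 3 \right)}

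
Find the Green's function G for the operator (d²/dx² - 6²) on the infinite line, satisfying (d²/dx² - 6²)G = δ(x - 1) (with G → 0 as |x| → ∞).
-\frac{e^{-6|x - 1|}}{12}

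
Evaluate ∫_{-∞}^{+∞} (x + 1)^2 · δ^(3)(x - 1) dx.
0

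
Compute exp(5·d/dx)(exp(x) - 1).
e^{x + 5} - 1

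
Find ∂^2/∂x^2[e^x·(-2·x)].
2 \left(- x - 2\right) e^{x}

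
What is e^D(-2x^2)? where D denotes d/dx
- 2 x^{2} - 4 x - 2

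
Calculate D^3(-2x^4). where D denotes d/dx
- 48 x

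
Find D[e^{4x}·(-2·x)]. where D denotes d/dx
\left(- 8 x - 2\right) e^{4 x}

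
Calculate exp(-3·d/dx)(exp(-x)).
e^{3 - x}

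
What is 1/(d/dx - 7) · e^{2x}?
- \frac{e^{2 x}}{5}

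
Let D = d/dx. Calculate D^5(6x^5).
720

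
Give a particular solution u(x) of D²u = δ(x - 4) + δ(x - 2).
\frac{|x - 4|}{2} + \frac{|x - 2|}{2}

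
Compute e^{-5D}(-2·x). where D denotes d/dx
10 - 2 x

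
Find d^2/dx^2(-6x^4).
- 72 x^{2}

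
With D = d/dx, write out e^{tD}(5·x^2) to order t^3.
5 t^{2} + 10 t x + 5 x^{2}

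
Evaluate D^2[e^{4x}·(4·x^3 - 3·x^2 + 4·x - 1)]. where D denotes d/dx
\left(64 x^{3} + 48 x^{2} + 40 x + 10\right) e^{4 x}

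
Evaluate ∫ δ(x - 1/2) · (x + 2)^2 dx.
\frac{25}{4}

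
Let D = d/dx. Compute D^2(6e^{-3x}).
54 e^{- 3 x}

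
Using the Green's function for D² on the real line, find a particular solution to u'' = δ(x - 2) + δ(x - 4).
\frac{|x - 2|}{2} + \frac{|x - 4|}{2}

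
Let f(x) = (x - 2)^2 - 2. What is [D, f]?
2 x - 4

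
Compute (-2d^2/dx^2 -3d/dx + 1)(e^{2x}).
- 13 e^{2 x}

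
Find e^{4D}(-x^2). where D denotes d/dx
- x^{2} - 8 x - 16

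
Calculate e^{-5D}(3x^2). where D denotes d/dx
3 x^{2} - 30 x + 75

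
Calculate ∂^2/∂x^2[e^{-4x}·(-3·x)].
24 \left(1 - 2 x\right) e^{- 4 x}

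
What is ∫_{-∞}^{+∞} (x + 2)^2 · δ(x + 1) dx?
1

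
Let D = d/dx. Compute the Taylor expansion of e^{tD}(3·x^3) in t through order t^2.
3 x \left(3 t^{2} + 3 t x + x^{2}\right)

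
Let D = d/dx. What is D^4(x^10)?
5040 x^{6}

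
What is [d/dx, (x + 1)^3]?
3 \left(x + 1\right)^{2}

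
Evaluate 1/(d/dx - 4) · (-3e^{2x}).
\frac{3 e^{2 x}}{2}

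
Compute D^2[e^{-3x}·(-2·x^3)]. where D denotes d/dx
6 x \left(- 3 x^{2} + 6 x - 2\right) e^{- 3 x}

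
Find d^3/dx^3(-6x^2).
0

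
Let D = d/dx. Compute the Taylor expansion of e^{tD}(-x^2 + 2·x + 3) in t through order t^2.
- t^{2} - 2 t \left(x - 1\right) - x^{2} + 2 x + 3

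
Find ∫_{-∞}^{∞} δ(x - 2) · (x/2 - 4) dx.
-3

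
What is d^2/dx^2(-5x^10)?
- 450 x^{8}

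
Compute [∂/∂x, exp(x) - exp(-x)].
2 \cosh{\left(x \right)}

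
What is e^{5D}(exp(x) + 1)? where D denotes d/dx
e^{x + 5} + 1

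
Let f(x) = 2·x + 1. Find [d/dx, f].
2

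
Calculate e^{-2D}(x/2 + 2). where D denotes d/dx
\frac{x}{2} + 1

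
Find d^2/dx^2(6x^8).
336 x^{6}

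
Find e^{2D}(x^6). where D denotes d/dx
x^{6} + 12 x^{5} + 60 x^{4} + 160 x^{3} + 240 x^{2} + 192 x + 64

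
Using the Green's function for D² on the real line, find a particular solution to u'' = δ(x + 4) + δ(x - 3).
\frac{|x + 4|}{2} + \frac{|x - 3|}{2}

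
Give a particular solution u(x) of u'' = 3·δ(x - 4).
\frac{3|x - 4|}{2}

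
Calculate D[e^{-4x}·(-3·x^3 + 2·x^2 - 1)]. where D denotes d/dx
\left(12 x^{3} - 17 x^{2} + 4 x + 4\right) e^{- 4 x}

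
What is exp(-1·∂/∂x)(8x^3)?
8 x^{3} - 24 x^{2} + 24 x - 8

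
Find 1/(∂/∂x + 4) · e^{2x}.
\frac{e^{2 x}}{6}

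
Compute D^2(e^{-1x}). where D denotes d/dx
e^{- x}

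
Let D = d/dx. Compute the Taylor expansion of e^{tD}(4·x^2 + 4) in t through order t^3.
4 t^{2} + 8 t x + 4 x^{2} + 4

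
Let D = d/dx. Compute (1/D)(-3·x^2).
- x^{3}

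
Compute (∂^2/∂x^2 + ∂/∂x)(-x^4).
4 x^{2} \left(- x - 3\right)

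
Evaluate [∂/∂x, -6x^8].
- 48 x^{7}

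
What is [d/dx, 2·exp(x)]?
2 e^{x}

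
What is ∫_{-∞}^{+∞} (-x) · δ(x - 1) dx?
-1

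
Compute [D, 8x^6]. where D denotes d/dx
48 x^{5}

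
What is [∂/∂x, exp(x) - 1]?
e^{x}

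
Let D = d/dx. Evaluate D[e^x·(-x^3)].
x^{2} \left(- x - 3\right) e^{x}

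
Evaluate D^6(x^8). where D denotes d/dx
20160 x^{2}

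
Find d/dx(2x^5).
10 x^{4}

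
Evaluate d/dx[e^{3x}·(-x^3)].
3 x^{2} \left(- x - 1\right) e^{3 x}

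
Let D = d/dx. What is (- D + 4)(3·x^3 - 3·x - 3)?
12 x^{3} - 9 x^{2} - 12 x - 9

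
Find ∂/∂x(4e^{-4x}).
- 16 e^{- 4 x}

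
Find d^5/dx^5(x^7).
2520 x^{2}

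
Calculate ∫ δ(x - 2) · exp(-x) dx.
e^{-2}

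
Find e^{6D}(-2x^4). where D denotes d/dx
- 2 x^{4} - 48 x^{3} - 432 x^{2} - 1728 x - 2592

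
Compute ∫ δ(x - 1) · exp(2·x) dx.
e^{2}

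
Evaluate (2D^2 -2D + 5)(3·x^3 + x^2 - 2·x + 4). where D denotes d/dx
15 x^{3} - 13 x^{2} + 22 x + 28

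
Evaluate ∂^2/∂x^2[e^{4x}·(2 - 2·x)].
\left(16 - 32 x\right) e^{4 x}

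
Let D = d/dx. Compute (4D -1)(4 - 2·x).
2 x - 12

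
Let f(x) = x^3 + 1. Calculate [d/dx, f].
3 x^{2}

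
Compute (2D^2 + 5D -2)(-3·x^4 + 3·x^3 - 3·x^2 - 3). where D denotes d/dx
6 x^{4} - 66 x^{3} - 21 x^{2} + 6 x - 6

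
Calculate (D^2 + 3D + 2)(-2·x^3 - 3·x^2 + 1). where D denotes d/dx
- 4 x^{3} - 24 x^{2} - 30 x - 4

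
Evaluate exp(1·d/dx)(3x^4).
3 x^{4} + 12 x^{3} + 18 x^{2} + 12 x + 3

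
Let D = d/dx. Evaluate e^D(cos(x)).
\cos{\left(x + 1 \right)}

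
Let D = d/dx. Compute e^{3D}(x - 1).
x + 2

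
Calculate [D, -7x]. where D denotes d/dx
-7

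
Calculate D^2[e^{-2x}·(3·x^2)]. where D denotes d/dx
6 \left(2 x^{2} - 4 x + 1\right) e^{- 2 x}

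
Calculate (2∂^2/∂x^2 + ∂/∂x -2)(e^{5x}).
53 e^{5 x}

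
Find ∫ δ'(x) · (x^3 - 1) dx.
0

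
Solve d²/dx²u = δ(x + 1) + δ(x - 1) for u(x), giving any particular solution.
\frac{|x + 1|}{2} + \frac{|x - 1|}{2}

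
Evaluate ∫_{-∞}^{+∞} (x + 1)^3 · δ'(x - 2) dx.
-27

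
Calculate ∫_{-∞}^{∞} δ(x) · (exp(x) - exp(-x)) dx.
0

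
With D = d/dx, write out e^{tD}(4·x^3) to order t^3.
4 t^{3} + 12 t^{2} x + 12 t x^{2} + 4 x^{3}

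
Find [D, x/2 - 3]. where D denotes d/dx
\frac{1}{2}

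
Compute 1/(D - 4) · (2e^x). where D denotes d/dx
- \frac{2 e^{x}}{3}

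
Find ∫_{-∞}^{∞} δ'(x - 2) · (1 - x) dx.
1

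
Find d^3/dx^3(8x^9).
4032 x^{6}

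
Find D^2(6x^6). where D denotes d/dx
180 x^{4}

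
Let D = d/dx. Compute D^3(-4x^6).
- 480 x^{3}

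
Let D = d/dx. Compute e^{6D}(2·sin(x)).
2 \sin{\left(x + 6 \right)}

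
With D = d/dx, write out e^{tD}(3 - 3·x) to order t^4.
- 3 t - 3 x + 3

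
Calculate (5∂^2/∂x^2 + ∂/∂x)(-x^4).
4 x^{2} \left(- x - 15\right)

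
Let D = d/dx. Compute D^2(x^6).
30 x^{4}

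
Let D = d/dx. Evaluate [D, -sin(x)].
- \cos{\left(x \right)}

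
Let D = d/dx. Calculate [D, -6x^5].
- 30 x^{4}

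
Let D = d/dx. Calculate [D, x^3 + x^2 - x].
3 x^{2} + 2 x - 1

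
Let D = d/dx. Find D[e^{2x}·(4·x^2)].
8 x \left(x + 1\right) e^{2 x}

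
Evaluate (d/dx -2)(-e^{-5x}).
7 e^{- 5 x}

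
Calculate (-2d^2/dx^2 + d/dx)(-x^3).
3 x \left(4 - x\right)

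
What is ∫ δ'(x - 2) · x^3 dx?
-12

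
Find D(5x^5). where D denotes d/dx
25 x^{4}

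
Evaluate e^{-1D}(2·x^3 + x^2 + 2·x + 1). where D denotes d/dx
2 x^{3} - 5 x^{2} + 6 x - 2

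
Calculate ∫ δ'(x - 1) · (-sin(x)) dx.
\cos{\left(1 \right)}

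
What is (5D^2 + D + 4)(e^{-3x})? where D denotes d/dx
46 e^{- 3 x}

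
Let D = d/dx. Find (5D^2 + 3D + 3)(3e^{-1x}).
15 e^{- x}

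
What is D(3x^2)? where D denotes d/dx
6 x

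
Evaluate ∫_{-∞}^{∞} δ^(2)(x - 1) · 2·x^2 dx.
4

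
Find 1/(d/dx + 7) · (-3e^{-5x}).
- \frac{3 e^{- 5 x}}{2}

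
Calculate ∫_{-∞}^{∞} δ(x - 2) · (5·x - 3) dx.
7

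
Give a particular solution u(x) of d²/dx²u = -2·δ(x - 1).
-|x - 1|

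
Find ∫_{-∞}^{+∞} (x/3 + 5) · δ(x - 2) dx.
\frac{17}{3}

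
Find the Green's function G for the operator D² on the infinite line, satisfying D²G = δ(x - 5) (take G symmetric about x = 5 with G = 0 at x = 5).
\frac{|x - 5|}{2}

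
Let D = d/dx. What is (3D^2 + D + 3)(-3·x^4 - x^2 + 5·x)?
- 9 x^{4} - 12 x^{3} - 111 x^{2} + 13 x - 1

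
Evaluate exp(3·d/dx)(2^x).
2^{x + 3}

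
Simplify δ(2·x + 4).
\frac{\delta(x + 2)}{2}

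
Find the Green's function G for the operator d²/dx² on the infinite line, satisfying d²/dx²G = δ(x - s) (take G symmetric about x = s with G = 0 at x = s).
\frac{|x - s|}{2}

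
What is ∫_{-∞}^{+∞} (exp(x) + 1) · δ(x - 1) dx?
1 + e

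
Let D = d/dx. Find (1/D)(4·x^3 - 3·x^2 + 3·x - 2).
x^{4} - x^{3} + \frac{3 x^{2}}{2} - 2 x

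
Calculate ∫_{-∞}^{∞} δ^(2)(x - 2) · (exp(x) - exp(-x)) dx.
2 \sinh{\left(2 \right)}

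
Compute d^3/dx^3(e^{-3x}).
- 27 e^{- 3 x}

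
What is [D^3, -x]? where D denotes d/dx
-3D^{2}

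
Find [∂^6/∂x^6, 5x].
30\frac{d^{5}}{dx^{5}}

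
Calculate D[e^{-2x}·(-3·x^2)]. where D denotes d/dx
6 x \left(x - 1\right) e^{- 2 x}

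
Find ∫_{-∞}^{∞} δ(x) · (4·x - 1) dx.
-1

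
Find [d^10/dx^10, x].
10\frac{d^{9}}{dx^{9}}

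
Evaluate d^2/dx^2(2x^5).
40 x^{3}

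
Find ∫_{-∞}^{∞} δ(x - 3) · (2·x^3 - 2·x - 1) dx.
47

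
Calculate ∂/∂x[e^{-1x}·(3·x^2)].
3 x \left(2 - x\right) e^{- x}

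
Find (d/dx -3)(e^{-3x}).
- 6 e^{- 3 x}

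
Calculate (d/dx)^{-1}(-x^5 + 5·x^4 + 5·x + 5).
- \frac{x^{6}}{6} + x^{5} + \frac{5 x^{2}}{2} + 5 x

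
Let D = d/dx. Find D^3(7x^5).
420 x^{2}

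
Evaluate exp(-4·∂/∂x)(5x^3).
5 x^{3} - 60 x^{2} + 240 x - 320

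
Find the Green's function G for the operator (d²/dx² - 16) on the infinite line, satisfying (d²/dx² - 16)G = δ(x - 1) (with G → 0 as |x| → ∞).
-\frac{e^{-4|x - 1|}}{8}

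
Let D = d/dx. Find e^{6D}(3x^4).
3 x^{4} + 72 x^{3} + 648 x^{2} + 2592 x + 3888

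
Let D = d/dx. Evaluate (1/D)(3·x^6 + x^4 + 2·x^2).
\frac{3 x^{7}}{7} + \frac{x^{5}}{5} + \frac{2 x^{3}}{3}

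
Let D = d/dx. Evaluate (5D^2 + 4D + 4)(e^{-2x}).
16 e^{- 2 x}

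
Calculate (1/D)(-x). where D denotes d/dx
- \frac{x^{2}}{2}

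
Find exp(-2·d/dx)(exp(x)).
e^{x - 2}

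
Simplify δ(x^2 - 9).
\frac{\delta(x + 3) + \delta(x - 3)}{6}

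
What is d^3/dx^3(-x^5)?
- 60 x^{2}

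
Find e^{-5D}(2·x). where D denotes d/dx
2 x - 10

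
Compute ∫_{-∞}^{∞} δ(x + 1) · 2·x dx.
-2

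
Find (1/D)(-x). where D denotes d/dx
- \frac{x^{2}}{2}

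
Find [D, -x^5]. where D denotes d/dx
- 5 x^{4}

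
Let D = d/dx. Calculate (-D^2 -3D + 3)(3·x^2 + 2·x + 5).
9 x^{2} - 12 x + 3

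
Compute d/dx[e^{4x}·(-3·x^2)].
6 x \left(- 2 x - 1\right) e^{4 x}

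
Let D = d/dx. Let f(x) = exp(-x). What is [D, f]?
- e^{- x}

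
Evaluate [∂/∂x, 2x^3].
6 x^{2}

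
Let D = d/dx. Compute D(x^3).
3 x^{2}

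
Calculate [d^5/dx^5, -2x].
-10\frac{d^{4}}{dx^{4}}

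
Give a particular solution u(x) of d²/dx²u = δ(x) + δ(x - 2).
\frac{|x|}{2} + \frac{|x - 2|}{2}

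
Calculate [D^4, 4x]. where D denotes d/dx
16D^{3}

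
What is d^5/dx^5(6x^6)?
4320 x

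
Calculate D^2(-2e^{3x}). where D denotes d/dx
- 18 e^{3 x}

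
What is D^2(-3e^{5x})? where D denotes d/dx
- 75 e^{5 x}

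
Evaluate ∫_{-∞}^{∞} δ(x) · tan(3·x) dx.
0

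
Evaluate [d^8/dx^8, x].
8\frac{d^{7}}{dx^{7}}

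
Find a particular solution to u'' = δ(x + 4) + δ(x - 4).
\frac{|x + 4|}{2} + \frac{|x - 4|}{2}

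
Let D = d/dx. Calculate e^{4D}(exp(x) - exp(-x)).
2 \sinh{\left(x + 4 \right)}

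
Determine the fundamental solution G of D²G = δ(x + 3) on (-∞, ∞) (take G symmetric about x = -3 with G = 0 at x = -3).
\frac{|x + 3|}{2}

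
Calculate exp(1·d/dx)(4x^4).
4 x^{4} + 16 x^{3} + 24 x^{2} + 16 x + 4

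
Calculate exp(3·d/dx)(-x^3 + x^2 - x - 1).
- x^{3} - 8 x^{2} - 22 x - 22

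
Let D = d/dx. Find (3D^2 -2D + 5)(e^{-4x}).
61 e^{- 4 x}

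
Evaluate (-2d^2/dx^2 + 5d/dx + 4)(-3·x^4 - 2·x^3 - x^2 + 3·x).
- 12 x^{4} - 68 x^{3} + 38 x^{2} + 26 x + 19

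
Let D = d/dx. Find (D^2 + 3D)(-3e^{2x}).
- 30 e^{2 x}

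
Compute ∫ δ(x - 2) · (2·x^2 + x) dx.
10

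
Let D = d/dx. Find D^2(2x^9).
144 x^{7}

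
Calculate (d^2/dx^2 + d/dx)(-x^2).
- 2 x - 2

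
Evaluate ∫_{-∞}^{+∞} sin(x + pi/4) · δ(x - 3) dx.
\sin{\left(\frac{\pi}{4} + 3 \right)}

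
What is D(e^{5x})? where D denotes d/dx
5 e^{5 x}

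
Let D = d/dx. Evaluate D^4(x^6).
360 x^{2}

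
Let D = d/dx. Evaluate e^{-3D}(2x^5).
2 x^{5} - 30 x^{4} + 180 x^{3} - 540 x^{2} + 810 x - 486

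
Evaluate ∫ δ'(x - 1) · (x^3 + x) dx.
-4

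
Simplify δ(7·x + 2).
\frac{\delta(x + 2/7)}{7}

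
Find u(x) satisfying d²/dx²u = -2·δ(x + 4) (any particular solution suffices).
-|x + 4|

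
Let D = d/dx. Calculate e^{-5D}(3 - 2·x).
13 - 2 x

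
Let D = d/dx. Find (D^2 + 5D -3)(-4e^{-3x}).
36 e^{- 3 x}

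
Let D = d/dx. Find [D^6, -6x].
-36D^{5}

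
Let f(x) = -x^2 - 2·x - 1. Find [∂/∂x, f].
- 2 x - 2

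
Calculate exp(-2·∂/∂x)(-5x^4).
- 5 x^{4} + 40 x^{3} - 120 x^{2} + 160 x - 80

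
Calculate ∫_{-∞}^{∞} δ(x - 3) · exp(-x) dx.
e^{-3}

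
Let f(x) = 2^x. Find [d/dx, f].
2^{x} \log{\left(2 \right)}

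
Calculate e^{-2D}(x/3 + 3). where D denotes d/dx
\frac{x}{3} + \frac{7}{3}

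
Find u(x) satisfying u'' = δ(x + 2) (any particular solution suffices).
\frac{|x + 2|}{2}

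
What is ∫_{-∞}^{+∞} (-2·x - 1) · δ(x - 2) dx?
-5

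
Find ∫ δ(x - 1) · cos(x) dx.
\cos{\left(1 \right)}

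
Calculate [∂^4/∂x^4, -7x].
-28\frac{d^{3}}{dx^{3}}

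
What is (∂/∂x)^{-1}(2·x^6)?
\frac{2 x^{7}}{7}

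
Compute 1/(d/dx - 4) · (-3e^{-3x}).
\frac{3 e^{- 3 x}}{7}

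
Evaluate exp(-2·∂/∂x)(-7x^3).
- 7 x^{3} + 42 x^{2} - 84 x + 56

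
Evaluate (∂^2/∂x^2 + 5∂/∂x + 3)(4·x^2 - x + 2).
12 x^{2} + 37 x + 9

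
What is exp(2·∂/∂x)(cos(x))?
\cos{\left(x + 2 \right)}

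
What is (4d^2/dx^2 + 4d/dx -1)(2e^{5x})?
238 e^{5 x}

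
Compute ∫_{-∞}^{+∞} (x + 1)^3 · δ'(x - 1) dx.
-12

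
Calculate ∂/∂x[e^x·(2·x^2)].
2 x \left(x + 2\right) e^{x}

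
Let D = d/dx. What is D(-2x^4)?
- 8 x^{3}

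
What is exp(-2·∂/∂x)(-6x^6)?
- 6 x^{6} + 72 x^{5} - 360 x^{4} + 960 x^{3} - 1440 x^{2} + 1152 x - 384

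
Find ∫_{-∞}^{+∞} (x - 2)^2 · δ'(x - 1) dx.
2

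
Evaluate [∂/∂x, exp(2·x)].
2 e^{2 x}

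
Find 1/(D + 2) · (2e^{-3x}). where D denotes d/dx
- 2 e^{- 3 x}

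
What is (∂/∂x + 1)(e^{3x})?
4 e^{3 x}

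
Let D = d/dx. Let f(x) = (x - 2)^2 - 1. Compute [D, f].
2 x - 4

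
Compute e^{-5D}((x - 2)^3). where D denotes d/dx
x^{3} - 21 x^{2} + 147 x - 343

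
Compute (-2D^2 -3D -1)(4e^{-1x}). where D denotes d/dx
0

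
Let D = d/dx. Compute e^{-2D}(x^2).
x^{2} - 4 x + 4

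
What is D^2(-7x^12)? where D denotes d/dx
- 924 x^{10}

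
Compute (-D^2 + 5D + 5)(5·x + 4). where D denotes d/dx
25 x + 45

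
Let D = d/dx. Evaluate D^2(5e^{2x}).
20 e^{2 x}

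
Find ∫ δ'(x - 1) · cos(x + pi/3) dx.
\sin{\left(1 + \frac{\pi}{3} \right)}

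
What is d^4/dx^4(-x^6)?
- 360 x^{2}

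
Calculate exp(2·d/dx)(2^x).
2^{x + 2}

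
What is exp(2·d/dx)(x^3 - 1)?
x^{3} + 6 x^{2} + 12 x + 7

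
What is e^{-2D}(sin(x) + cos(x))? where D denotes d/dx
\sqrt{2} \cos{\left(- x + \frac{\pi}{4} + 2 \right)}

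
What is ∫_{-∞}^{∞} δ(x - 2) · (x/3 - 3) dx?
- \frac{7}{3}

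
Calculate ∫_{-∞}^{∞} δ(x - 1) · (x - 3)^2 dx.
4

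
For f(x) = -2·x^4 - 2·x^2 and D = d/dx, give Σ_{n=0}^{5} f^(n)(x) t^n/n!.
- 2 t^{4} - 8 t^{3} x - 2 t^{2} \left(6 x^{2} + 1\right) - 4 t x \left(2 x^{2} + 1\right) - 2 x^{4} - 2 x^{2}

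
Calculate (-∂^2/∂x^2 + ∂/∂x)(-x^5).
5 x^{3} \left(4 - x\right)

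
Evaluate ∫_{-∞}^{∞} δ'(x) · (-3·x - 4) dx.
3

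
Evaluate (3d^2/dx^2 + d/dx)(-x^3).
3 x \left(- x - 6\right)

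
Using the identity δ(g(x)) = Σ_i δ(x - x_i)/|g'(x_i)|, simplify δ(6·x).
\frac{\delta(x)}{6}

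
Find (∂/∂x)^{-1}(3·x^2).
x^{3}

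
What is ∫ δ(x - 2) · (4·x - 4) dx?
4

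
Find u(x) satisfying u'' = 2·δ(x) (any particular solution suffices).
|x|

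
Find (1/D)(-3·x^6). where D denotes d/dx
- \frac{3 x^{7}}{7}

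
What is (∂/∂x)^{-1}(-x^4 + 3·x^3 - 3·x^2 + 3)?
- \frac{x^{5}}{5} + \frac{3 x^{4}}{4} - x^{3} + 3 x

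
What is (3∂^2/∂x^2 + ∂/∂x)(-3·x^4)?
12 x^{2} \left(- x - 9\right)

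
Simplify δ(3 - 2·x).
\frac{\delta(x - 3/2)}{2}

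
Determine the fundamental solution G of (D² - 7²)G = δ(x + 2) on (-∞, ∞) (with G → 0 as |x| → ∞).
-\frac{e^{-7|x + 2|}}{14}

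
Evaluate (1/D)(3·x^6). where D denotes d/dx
\frac{3 x^{7}}{7}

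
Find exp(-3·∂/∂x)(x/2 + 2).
\frac{x}{2} + \frac{1}{2}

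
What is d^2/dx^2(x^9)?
72 x^{7}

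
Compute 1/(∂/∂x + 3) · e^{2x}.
\frac{e^{2 x}}{5}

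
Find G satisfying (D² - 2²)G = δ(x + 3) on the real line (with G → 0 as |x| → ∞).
-\frac{e^{-2|x + 3|}}{4}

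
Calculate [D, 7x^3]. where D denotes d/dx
21 x^{2}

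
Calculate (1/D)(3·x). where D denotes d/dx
\frac{3 x^{2}}{2}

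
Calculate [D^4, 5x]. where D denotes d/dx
20D^{3}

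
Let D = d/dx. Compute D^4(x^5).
120 x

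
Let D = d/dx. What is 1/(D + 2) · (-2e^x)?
- \frac{2 e^{x}}{3}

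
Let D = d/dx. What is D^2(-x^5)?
- 20 x^{3}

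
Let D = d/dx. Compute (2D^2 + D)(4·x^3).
12 x \left(x + 4\right)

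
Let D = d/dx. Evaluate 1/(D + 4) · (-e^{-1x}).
- \frac{e^{- x}}{3}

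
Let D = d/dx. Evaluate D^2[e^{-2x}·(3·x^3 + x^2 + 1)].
2 \left(6 x^{3} - 16 x^{2} + 5 x + 3\right) e^{- 2 x}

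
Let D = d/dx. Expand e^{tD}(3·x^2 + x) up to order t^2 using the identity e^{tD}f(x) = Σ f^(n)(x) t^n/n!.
3 t^{2} + t \left(6 x + 1\right) + 3 x^{2} + x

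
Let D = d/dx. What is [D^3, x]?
3D^{2}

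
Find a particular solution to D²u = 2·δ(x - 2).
|x - 2|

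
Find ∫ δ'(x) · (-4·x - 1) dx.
4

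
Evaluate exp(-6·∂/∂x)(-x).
6 - x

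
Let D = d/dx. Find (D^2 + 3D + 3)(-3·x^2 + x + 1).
3 x \left(- 3 x - 5\right)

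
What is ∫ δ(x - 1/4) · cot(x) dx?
\cot{\left(\frac{1}{4} \right)}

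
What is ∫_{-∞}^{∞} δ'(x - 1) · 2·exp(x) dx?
- 2 e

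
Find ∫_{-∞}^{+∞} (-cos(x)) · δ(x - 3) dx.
- \cos{\left(3 \right)}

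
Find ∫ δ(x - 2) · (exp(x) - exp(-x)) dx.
2 \sinh{\left(2 \right)}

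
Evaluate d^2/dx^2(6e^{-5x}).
150 e^{- 5 x}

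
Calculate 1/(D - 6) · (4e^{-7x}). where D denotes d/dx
- \frac{4 e^{- 7 x}}{13}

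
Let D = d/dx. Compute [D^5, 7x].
35D^{4}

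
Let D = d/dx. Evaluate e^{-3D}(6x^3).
6 x^{3} - 54 x^{2} + 162 x - 162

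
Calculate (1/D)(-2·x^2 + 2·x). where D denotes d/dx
- \frac{2 x^{3}}{3} + x^{2}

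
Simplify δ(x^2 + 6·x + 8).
\frac{\delta(x + 2) + \delta(x + 4)}{2}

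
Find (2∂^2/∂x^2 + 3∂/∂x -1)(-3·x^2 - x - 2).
3 x^{2} - 17 x - 13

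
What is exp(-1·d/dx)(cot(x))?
\cot{\left(x - 1 \right)}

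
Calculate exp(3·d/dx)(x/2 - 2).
\frac{x}{2} - \frac{1}{2}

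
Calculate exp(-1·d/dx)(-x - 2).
- x - 1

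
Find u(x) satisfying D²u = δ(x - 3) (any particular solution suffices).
\frac{|x - 3|}{2}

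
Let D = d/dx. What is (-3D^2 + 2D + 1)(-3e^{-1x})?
12 e^{- x}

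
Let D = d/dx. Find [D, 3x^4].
12 x^{3}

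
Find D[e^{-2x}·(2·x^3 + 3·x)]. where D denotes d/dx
\left(- 4 x^{3} + 6 x^{2} - 6 x + 3\right) e^{- 2 x}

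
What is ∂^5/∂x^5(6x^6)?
4320 x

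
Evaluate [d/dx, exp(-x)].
- e^{- x}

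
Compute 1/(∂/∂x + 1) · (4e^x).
2 e^{x}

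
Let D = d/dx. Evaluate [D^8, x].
8D^{7}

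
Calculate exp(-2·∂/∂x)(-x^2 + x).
- x^{2} + 5 x - 6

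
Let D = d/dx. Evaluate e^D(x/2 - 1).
\frac{x}{2} - \frac{1}{2}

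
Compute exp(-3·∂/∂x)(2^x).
2^{x - 3}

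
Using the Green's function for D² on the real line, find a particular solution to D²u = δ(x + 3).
\frac{|x + 3|}{2}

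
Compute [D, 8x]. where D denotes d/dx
8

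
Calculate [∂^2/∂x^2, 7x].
14\frac{d}{dx}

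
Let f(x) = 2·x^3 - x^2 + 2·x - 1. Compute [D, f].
6 x^{2} - 2 x + 2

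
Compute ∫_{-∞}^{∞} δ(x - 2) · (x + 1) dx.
3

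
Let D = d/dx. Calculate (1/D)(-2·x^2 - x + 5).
- \frac{2 x^{3}}{3} - \frac{x^{2}}{2} + 5 x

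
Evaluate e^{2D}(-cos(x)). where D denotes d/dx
- \cos{\left(x + 2 \right)}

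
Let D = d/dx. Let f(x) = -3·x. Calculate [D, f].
-3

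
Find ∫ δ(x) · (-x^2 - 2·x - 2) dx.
-2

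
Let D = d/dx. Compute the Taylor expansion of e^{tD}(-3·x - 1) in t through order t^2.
- 3 t - 3 x - 1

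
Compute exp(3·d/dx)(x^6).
x^{6} + 18 x^{5} + 135 x^{4} + 540 x^{3} + 1215 x^{2} + 1458 x + 729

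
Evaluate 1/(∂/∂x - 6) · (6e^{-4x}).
- \frac{3 e^{- 4 x}}{5}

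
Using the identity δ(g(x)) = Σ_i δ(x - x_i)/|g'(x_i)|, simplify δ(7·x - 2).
\frac{\delta(x - 2/7)}{7}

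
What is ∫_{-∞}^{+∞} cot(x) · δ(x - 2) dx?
\cot{\left(2 \right)}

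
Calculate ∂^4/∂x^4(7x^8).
11760 x^{4}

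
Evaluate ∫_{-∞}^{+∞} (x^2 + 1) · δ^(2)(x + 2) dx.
2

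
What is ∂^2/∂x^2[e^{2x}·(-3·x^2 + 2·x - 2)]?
\left(- 12 x^{2} - 16 x - 6\right) e^{2 x}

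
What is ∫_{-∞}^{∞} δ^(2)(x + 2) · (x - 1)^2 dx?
2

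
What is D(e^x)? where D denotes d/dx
e^{x}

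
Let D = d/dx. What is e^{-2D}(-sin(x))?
- \sin{\left(x - 2 \right)}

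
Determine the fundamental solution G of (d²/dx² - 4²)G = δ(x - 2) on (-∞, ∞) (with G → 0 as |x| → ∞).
-\frac{e^{-4|x - 2|}}{8}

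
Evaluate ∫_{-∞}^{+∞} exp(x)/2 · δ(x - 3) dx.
\frac{e^{3}}{2}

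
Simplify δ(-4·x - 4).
\frac{\delta(x + 1)}{4}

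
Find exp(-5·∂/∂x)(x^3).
x^{3} - 15 x^{2} + 75 x - 125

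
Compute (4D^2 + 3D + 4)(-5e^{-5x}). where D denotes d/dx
- 445 e^{- 5 x}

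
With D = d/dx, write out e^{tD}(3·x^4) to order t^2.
3 x^{2} \left(6 t^{2} + 4 t x + x^{2}\right)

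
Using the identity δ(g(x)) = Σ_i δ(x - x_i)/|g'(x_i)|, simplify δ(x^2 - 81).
\frac{\delta(x - 9) + \delta(x + 9)}{18}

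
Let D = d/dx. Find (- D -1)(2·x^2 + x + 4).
- 2 x^{2} - 5 x - 5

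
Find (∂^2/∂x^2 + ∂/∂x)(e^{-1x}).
0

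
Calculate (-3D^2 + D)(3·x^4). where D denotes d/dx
12 x^{2} \left(x - 9\right)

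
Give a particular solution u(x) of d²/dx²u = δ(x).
\frac{|x|}{2}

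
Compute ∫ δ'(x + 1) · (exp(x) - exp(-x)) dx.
- 2 \cosh{\left(1 \right)}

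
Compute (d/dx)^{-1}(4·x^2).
\frac{4 x^{3}}{3}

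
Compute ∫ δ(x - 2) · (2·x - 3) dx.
1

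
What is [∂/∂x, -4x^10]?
- 40 x^{9}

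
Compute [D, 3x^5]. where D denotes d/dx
15 x^{4}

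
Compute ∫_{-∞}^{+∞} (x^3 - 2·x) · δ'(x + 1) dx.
-1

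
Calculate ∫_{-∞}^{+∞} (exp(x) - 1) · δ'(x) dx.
-1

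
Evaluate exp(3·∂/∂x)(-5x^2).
- 5 x^{2} - 30 x - 45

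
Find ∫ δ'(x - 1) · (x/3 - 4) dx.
- \frac{1}{3}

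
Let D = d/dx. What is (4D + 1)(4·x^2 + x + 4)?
4 x^{2} + 33 x + 8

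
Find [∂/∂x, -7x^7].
- 49 x^{6}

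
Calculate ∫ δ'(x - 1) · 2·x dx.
-2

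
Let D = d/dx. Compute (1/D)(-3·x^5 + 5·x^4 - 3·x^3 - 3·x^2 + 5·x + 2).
- \frac{x^{6}}{2} + x^{5} - \frac{3 x^{4}}{4} - x^{3} + \frac{5 x^{2}}{2} + 2 x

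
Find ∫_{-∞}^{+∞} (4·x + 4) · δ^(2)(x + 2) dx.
0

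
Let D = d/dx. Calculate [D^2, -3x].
-6D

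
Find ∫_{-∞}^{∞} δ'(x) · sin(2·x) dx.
-2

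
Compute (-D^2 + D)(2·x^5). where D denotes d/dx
10 x^{3} \left(x - 4\right)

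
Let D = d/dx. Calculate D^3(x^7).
210 x^{4}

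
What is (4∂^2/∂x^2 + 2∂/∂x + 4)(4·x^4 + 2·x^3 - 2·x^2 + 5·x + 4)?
16 x^{4} + 40 x^{3} + 196 x^{2} + 60 x + 10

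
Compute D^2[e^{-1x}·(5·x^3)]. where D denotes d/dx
5 x \left(x^{2} - 6 x + 6\right) e^{- x}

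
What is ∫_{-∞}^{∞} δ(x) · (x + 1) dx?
1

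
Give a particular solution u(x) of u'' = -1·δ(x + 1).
-\frac{|x + 1|}{2}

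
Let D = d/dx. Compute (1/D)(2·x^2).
\frac{2 x^{3}}{3}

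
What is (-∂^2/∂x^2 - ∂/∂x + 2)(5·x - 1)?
10 x - 7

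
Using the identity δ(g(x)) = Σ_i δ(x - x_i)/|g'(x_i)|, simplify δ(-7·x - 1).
\frac{\delta(x + 1/7)}{7}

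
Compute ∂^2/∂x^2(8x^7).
336 x^{5}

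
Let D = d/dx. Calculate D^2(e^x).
e^{x}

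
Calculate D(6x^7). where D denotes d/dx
42 x^{6}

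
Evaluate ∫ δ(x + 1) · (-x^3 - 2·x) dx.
3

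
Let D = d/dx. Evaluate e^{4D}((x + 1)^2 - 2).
x^{2} + 10 x + 23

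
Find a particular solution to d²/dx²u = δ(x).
\frac{|x|}{2}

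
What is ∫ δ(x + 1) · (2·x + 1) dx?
-1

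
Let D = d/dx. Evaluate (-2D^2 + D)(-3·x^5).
15 x^{3} \left(8 - x\right)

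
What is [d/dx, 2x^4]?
8 x^{3}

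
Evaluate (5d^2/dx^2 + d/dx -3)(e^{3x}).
45 e^{3 x}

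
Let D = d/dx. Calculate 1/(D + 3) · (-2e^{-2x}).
- 2 e^{- 2 x}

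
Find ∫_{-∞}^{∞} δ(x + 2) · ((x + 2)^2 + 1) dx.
1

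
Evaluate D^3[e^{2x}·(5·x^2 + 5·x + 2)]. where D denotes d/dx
\left(40 x^{2} + 160 x + 136\right) e^{2 x}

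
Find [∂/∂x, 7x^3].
21 x^{2}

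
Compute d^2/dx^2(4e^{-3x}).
36 e^{- 3 x}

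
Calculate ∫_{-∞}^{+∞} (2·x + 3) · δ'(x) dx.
-2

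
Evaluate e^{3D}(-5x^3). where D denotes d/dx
- 5 x^{3} - 45 x^{2} - 135 x - 135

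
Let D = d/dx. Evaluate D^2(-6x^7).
- 252 x^{5}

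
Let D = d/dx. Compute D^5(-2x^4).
0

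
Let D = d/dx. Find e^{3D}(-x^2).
- x^{2} - 6 x - 9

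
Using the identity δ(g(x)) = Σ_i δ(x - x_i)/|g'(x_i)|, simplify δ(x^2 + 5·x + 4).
\frac{\delta(x + 4) + \delta(x + 1)}{3}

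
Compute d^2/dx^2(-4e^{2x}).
- 16 e^{2 x}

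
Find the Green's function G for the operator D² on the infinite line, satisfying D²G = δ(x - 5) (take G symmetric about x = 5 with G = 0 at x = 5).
\frac{|x - 5|}{2}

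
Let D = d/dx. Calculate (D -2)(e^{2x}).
0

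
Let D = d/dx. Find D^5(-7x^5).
-840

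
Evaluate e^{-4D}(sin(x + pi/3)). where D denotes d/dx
\sin{\left(x - 4 + \frac{\pi}{3} \right)}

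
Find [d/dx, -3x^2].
- 6 x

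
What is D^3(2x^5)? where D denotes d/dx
120 x^{2}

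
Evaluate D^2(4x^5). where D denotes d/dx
80 x^{3}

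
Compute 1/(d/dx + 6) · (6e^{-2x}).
\frac{3 e^{- 2 x}}{2}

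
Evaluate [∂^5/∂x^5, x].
5\frac{d^{4}}{dx^{4}}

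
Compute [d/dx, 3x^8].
24 x^{7}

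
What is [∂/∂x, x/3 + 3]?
\frac{1}{3}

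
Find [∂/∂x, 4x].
4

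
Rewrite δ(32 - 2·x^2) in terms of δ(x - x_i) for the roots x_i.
\frac{\delta(x - 4) + \delta(x + 4)}{16}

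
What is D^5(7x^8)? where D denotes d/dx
47040 x^{3}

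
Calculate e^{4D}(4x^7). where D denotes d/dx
4 x^{7} + 112 x^{6} + 1344 x^{5} + 8960 x^{4} + 35840 x^{3} + 86016 x^{2} + 114688 x + 65536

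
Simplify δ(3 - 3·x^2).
\frac{\delta(x - 1) + \delta(x + 1)}{6}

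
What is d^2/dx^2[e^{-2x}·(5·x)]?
20 \left(x - 1\right) e^{- 2 x}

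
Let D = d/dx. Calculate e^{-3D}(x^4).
x^{4} - 12 x^{3} + 54 x^{2} - 108 x + 81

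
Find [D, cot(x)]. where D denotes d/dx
- \frac{1}{\sin^{2}{\left(x \right)}}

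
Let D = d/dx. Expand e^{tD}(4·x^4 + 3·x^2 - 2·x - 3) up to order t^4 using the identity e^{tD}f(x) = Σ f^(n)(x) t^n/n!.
4 t^{4} + 16 t^{3} x + t^{2} \left(24 x^{2} + 3\right) + 2 t \left(8 x^{3} + 3 x - 1\right) + 4 x^{4} + 3 x^{2} - 2 x - 3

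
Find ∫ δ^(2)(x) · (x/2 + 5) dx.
0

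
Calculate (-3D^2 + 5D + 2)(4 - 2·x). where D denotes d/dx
- 4 x - 2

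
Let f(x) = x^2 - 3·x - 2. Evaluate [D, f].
2 x - 3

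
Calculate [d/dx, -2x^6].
- 12 x^{5}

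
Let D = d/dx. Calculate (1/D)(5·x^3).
\frac{5 x^{4}}{4}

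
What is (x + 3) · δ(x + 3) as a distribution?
0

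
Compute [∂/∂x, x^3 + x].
3 x^{2} + 1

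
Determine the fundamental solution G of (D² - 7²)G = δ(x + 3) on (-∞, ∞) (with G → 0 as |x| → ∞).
-\frac{e^{-7|x + 3|}}{14}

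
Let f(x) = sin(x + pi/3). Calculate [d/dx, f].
\cos{\left(x + \frac{\pi}{3} \right)}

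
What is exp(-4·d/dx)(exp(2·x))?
e^{2 x - 8}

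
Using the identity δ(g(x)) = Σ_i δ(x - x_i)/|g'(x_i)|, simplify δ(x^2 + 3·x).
\frac{\delta(x + 3) + \delta(x)}{3}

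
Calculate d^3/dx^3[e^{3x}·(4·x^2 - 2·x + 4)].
\left(108 x^{2} + 162 x + 126\right) e^{3 x}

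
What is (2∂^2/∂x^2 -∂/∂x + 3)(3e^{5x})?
144 e^{5 x}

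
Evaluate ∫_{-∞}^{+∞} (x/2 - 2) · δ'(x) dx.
- \frac{1}{2}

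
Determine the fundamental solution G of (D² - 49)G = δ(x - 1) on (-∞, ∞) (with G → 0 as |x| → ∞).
-\frac{e^{-7|x - 1|}}{14}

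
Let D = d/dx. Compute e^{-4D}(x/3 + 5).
\frac{x}{3} + \frac{11}{3}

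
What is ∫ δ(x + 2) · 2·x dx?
-4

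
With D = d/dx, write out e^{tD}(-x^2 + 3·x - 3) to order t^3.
- t^{2} - t \left(2 x - 3\right) - x^{2} + 3 x - 3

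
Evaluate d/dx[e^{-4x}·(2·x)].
2 \left(1 - 4 x\right) e^{- 4 x}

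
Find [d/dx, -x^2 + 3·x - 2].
3 - 2 x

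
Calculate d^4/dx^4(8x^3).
0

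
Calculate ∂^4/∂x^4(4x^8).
6720 x^{4}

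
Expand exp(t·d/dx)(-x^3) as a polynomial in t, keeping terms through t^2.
x \left(- 3 t^{2} - 3 t x - x^{2}\right)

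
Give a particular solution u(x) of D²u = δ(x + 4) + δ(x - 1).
\frac{|x + 4|}{2} + \frac{|x - 1|}{2}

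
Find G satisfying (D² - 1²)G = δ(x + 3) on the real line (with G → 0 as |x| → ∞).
-\frac{e^{-|x + 3|}}{2}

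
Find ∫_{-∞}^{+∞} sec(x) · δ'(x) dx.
0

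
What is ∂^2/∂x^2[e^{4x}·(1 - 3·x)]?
\left(- 48 x - 8\right) e^{4 x}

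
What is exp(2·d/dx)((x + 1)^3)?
x^{3} + 9 x^{2} + 27 x + 27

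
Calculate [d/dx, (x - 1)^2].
2 x - 2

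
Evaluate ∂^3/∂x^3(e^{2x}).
8 e^{2 x}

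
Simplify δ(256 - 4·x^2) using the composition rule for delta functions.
\frac{\delta(x - 8) + \delta(x + 8)}{64}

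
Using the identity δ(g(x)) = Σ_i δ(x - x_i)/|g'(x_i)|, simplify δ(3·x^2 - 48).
\frac{\delta(x - 4) + \delta(x + 4)}{24}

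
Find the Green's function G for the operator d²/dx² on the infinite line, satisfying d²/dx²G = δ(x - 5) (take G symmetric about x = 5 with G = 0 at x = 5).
\frac{|x - 5|}{2}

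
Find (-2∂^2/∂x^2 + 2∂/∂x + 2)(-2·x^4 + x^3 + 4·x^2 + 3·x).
- 4 x^{4} - 14 x^{3} + 62 x^{2} + 10 x - 10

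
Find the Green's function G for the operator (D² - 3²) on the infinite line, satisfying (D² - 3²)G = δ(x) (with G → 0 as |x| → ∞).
-\frac{e^{-3|x|}}{6}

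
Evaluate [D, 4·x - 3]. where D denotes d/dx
4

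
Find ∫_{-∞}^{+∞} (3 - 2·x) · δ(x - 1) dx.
1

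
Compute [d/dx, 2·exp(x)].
2 e^{x}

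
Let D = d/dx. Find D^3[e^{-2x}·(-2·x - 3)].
16 x e^{- 2 x}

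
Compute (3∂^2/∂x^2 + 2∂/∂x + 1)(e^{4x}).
57 e^{4 x}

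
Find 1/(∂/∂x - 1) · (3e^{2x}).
3 e^{2 x}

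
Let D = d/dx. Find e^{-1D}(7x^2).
7 x^{2} - 14 x + 7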